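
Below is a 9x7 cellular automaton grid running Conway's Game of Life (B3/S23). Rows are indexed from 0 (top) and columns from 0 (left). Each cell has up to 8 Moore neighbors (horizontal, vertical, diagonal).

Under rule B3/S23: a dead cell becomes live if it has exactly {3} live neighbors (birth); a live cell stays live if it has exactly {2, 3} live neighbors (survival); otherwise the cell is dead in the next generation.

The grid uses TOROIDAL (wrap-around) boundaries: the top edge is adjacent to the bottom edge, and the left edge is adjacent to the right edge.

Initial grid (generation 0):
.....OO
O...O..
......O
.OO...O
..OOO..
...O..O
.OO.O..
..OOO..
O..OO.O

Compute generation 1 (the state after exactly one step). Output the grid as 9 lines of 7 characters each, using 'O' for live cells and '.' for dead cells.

Answer: ...O...
O......
.O...OO
OOO..O.
OO..OO.
.O...O.
.O..OO.
O......
O.O...O

Derivation:
Simulating step by step:
Generation 0 (given above): 23 live cells
Generation 1: 22 live cells
(generation 1 grid is the final answer)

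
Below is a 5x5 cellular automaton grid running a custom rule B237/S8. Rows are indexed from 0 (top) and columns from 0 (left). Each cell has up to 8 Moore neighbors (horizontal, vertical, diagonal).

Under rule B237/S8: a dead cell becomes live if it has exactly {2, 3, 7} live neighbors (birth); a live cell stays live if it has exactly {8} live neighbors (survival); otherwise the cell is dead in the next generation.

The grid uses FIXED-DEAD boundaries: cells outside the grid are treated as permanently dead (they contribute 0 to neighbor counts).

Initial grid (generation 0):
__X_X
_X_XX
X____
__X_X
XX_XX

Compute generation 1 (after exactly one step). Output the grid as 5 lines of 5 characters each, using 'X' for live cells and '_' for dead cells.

Simulating step by step:
Generation 0 (given above): 12 live cells
Generation 1: 8 live cells
(generation 1 grid is the final answer)

Answer: _X___
X_X__
_XX_X
X____
__X__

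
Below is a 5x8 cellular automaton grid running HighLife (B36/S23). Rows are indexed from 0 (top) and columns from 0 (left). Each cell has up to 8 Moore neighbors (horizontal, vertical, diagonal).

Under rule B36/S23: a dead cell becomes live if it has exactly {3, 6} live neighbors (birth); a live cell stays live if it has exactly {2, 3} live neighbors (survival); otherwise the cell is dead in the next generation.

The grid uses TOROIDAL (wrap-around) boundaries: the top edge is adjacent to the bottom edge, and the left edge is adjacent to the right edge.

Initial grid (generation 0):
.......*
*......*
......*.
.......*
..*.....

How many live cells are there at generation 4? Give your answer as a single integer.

Answer: 8

Derivation:
Simulating step by step:
Generation 0 (given above): 6 live cells
Generation 1: 7 live cells
*......*
*.....**
*.....*.
........
........
Generation 2: 6 live cells
*.....*.
.*....*.
*.....*.
........
........
Generation 3: 6 live cells
.......*
**...**.
.......*
........
........
Generation 4: 8 live cells
*.....**
*.....*.
*.....**
........
........
Population at generation 4: 8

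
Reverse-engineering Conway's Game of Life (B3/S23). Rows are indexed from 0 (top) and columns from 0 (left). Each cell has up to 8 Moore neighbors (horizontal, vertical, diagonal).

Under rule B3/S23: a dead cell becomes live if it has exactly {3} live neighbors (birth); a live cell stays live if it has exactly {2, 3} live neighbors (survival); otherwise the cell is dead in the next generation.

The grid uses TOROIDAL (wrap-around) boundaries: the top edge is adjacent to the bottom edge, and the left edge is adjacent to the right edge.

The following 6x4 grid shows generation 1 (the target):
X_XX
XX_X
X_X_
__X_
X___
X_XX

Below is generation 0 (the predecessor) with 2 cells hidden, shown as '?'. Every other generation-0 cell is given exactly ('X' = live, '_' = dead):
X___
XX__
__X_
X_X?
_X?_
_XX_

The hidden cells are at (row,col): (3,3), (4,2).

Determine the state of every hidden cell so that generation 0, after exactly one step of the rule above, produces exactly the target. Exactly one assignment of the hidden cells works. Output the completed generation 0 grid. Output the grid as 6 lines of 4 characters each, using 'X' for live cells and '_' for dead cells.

Answer: X___
XX__
__X_
X_X_
_XX_
_XX_

Derivation:
Hidden generation-0 cells (in order): (3,3), (4,2).
A hidden cell only influences target cells in its own 3x3 neighborhood. Try each of the 2^2 = 4 assignments, step the completed generation 0 forward once under B3/S23, and compare with the target:
  (3,3)=_ (4,2)=_ -> step gives (3,3)='X' but target has '_' -> reject
  (3,3)=_ (4,2)=X -> step reproduces the target at every cell -> ACCEPT
  (3,3)=X (4,2)=_ -> step gives (2,0)='_' but target has 'X' -> reject
  (3,3)=X (4,2)=X -> step gives (2,0)='_' but target has 'X' -> reject
Unique solution: (3,3)=dead, (4,2)=live.
Check: live-neighbor counts of every cell in the completed generation 0:
3533
2323
3524
1534
3544
3433
Applying B3/S23 to generation 0 with these counts gives:
X_XX
XX_X
X_X_
__X_
X___
X_XX
which matches the target exactly.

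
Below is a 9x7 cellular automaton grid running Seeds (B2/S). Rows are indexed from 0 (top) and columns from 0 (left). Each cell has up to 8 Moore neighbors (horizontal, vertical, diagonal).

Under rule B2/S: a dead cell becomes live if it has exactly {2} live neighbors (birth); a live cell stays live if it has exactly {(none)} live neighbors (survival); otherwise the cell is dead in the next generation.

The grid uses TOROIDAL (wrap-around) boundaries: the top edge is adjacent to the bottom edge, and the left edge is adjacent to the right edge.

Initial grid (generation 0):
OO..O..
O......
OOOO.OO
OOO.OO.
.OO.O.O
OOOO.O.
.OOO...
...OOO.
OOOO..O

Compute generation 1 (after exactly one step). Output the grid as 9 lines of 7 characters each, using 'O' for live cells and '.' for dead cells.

Simulating step by step:
Generation 0 (given above): 35 live cells
Generation 1: 1 live cells
(generation 1 grid is the final answer)

Answer: .....O.
.......
.......
.......
.......
.......
.......
.......
.......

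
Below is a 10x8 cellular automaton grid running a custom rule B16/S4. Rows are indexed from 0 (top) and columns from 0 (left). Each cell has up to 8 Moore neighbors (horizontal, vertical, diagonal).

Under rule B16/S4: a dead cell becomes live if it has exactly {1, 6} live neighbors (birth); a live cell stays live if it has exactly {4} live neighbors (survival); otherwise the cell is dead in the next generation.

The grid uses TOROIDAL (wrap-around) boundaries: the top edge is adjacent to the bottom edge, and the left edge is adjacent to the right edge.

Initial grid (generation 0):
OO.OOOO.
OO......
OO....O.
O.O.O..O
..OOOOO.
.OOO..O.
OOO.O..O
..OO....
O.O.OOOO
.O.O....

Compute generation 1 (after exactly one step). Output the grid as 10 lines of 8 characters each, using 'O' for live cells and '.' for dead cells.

Answer: OO......
........
....O...
.......O
....OO..
........
...O....
.OO.....
..O.....
.O.OOO..

Derivation:
Simulating step by step:
Generation 0 (given above): 39 live cells
Generation 1: 14 live cells
(generation 1 grid is the final answer)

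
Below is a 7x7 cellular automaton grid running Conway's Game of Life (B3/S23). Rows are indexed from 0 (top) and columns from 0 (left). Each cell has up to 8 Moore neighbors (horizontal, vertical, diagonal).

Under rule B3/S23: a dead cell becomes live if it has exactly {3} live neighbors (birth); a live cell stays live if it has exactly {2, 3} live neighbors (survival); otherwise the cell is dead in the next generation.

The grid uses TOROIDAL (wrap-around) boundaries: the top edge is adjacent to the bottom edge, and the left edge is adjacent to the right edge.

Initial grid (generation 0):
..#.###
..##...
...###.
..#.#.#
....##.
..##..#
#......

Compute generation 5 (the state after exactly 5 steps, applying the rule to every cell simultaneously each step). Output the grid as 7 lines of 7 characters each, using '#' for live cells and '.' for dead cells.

Answer: ##.....
##.....
##.#...
#.###.#
#.#.#..
##..##.
.#..###

Derivation:
Simulating step by step:
Generation 0 (given above): 18 live cells
Generation 1: 20 live cells
.##.###
..#...#
.....#.
......#
..#.#.#
...####
###.#..
Generation 2: 15 live cells
....#.#
#####.#
.....##
......#
#...#.#
......#
.......
Generation 3: 18 live cells
.##.#.#
.####..
.####..
.......
#.....#
#....##
.....#.
Generation 4: 15 live cells
##..#..
.......
.#..#..
####...
#....#.
#....#.
.#..#..
Generation 5: 23 live cells
(generation 5 grid is the final answer)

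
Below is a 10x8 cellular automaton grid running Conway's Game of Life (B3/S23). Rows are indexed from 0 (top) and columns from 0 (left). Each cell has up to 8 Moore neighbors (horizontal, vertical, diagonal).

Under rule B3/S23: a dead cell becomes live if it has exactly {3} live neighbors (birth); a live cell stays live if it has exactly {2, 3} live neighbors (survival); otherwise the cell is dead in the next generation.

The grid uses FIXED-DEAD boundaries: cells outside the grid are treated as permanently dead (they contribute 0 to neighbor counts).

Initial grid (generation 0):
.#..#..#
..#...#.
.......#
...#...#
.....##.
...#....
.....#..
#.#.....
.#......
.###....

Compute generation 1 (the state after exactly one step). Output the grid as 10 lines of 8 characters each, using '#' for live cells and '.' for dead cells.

Answer: ........
......##
......##
.......#
....#.#.
....###.
........
.#......
#..#....
.##.....

Derivation:
Simulating step by step:
Generation 0 (given above): 18 live cells
Generation 1: 15 live cells
(generation 1 grid is the final answer)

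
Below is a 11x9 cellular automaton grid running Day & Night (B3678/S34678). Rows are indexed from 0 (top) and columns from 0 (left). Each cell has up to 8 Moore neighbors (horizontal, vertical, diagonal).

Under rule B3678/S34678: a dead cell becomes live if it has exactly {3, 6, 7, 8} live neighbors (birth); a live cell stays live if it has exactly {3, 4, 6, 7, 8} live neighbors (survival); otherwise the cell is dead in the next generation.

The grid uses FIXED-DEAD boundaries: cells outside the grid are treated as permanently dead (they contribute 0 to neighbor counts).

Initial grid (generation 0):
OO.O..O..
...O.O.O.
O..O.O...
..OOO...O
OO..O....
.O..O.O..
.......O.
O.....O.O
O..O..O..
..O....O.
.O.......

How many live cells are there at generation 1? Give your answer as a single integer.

Simulating step by step:
Generation 0 (given above): 30 live cells
Generation 1: 21 live cells
..O.O....
OO.......
...OO.O..
O.OOOO...
.O..O....
O....O...
.....OOO.
.........
.O.......
.O.......
.........
Population at generation 1: 21

Answer: 21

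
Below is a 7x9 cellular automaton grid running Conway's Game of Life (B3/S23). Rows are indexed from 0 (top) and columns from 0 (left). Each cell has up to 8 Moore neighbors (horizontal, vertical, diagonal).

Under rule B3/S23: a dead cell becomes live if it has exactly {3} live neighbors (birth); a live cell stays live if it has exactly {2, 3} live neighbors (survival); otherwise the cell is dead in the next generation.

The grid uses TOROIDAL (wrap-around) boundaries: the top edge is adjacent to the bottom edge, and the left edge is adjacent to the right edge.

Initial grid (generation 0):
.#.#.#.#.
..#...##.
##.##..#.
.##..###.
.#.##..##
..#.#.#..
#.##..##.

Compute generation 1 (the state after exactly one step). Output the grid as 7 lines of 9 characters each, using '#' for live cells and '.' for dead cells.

Answer: .#.###...
#....#.#.
#..##....
.....#...
##..#...#
#...#.#..
.......##

Derivation:
Simulating step by step:
Generation 0 (given above): 30 live cells
Generation 1: 20 live cells
(generation 1 grid is the final answer)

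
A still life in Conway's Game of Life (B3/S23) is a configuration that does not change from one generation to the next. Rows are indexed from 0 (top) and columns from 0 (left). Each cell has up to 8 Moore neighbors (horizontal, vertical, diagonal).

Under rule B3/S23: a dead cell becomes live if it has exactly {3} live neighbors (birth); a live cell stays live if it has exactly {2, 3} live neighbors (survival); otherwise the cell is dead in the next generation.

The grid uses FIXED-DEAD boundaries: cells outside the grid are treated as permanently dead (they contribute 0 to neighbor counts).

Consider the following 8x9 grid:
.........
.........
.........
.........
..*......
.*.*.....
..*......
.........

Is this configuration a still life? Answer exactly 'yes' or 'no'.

Compute generation 1 and compare to generation 0 (given above):
Generation 1:
.........
.........
.........
.........
..*......
.*.*.....
..*......
.........
The grids are IDENTICAL -> still life.

Answer: yes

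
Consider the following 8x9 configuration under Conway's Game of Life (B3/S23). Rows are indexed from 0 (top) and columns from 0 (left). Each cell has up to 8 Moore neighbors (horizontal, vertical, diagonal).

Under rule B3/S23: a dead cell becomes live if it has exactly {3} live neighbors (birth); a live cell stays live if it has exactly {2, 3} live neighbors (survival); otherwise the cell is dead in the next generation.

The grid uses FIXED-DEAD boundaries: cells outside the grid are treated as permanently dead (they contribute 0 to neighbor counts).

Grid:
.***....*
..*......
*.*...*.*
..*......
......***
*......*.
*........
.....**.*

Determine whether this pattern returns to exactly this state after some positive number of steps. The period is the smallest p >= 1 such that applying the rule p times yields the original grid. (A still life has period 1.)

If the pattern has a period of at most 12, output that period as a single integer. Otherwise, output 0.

Answer: 0

Derivation:
Simulating and comparing each generation to the original:
Gen 0 (original, given above): 19 live cells
Gen 1: 17 live cells, differs from original
Gen 2: 11 live cells, differs from original
Gen 3: 11 live cells, differs from original
Gen 4: 10 live cells, differs from original
Gen 5: 8 live cells, differs from original
Gen 6: 7 live cells, differs from original
Gen 7: 8 live cells, differs from original
Gen 8: 8 live cells, differs from original
Gen 9: 8 live cells, differs from original
Gen 10: 8 live cells, differs from original
Gen 11: 8 live cells, differs from original
Gen 12: 8 live cells, differs from original
No period found within 12 steps.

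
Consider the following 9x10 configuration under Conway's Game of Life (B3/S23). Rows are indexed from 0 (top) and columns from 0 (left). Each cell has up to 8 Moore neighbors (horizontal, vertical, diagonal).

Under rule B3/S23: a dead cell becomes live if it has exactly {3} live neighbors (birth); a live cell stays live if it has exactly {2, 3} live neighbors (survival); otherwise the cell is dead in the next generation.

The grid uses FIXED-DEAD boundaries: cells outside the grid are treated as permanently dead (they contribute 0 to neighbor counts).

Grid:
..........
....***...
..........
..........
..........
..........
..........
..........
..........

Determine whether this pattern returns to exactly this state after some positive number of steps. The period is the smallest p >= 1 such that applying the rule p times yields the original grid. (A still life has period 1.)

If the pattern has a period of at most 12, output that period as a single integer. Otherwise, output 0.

Simulating and comparing each generation to the original:
Gen 0 (original, given above): 3 live cells
Gen 1: 3 live cells, differs from original
Gen 2: 3 live cells, MATCHES original -> period = 2

Answer: 2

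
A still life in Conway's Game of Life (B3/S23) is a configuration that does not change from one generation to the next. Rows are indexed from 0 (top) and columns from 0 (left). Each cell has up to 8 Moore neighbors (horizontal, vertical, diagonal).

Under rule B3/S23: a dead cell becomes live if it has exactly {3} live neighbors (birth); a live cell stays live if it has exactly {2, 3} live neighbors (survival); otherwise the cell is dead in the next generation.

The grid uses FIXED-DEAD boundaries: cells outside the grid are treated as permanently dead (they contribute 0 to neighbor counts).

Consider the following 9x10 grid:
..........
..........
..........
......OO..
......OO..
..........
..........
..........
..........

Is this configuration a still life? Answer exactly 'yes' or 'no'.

Answer: yes

Derivation:
Compute generation 1 and compare to generation 0 (given above):
Generation 1:
..........
..........
..........
......OO..
......OO..
..........
..........
..........
..........
The grids are IDENTICAL -> still life.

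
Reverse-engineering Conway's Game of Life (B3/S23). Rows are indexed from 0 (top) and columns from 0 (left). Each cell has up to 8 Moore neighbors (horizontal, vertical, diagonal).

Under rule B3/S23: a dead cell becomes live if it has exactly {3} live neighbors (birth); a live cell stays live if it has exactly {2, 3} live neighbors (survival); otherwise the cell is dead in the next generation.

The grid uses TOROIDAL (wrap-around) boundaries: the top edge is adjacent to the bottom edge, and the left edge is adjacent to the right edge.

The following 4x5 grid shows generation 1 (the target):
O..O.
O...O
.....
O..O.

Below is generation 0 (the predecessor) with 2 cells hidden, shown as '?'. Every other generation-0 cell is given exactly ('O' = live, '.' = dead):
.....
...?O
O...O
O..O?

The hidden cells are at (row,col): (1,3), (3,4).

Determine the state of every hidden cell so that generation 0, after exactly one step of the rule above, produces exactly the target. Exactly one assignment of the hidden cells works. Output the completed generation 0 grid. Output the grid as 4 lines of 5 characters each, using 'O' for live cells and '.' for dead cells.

Answer: .....
....O
O...O
O..OO

Derivation:
Hidden generation-0 cells (in order): (1,3), (3,4).
A hidden cell only influences target cells in its own 3x3 neighborhood. Try each of the 2^2 = 4 assignments, step the completed generation 0 forward once under B3/S23, and compare with the target:
  (1,3)=. (3,4)=. -> step gives (0,0)='.' but target has 'O' -> reject
  (1,3)=. (3,4)=O -> step reproduces the target at every cell -> ACCEPT
  (1,3)=O (3,4)=. -> step gives (0,0)='.' but target has 'O' -> reject
  (1,3)=O (3,4)=O -> step gives (0,3)='.' but target has 'O' -> reject
Unique solution: (1,3)=dead, (3,4)=live.
Check: live-neighbor counts of every cell in the completed generation 0:
31134
31022
42145
32124
Applying B3/S23 to generation 0 with these counts gives:
O..O.
O...O
.....
O..O.
which matches the target exactly.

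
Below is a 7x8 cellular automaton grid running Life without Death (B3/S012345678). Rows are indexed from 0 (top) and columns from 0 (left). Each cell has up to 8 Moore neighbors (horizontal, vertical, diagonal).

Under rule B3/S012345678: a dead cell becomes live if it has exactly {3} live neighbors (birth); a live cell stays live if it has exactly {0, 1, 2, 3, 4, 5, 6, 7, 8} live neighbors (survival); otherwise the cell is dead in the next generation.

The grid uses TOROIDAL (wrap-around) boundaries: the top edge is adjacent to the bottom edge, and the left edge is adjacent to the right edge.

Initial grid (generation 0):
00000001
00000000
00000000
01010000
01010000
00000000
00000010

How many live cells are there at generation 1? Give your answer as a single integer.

Answer: 6

Derivation:
Simulating step by step:
Generation 0 (given above): 6 live cells
Generation 1: 6 live cells
00000001
00000000
00000000
01010000
01010000
00000000
00000010
Population at generation 1: 6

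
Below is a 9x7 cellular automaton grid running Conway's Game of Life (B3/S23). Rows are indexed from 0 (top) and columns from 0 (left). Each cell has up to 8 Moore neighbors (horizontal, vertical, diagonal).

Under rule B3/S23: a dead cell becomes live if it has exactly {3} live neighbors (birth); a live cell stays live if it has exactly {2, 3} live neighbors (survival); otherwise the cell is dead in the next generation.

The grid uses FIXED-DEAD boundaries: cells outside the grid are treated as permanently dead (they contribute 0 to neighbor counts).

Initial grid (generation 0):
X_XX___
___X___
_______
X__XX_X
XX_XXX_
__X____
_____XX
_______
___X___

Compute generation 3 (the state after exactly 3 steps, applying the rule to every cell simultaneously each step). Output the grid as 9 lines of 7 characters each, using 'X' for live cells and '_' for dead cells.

Answer: _______
___X___
_______
___XX__
X_XX___
_XXX___
__X____
_______
_______

Derivation:
Simulating step by step:
Generation 0 (given above): 17 live cells
Generation 1: 17 live cells
__XX___
__XX___
___XX__
XXXX___
XX___X_
_XXX__X
_______
_______
_______
Generation 2: 10 live cells
__XX___
_______
____X__
X__X___
____X__
XXX____
__X____
_______
_______
Generation 3: 10 live cells
(generation 3 grid is the final answer)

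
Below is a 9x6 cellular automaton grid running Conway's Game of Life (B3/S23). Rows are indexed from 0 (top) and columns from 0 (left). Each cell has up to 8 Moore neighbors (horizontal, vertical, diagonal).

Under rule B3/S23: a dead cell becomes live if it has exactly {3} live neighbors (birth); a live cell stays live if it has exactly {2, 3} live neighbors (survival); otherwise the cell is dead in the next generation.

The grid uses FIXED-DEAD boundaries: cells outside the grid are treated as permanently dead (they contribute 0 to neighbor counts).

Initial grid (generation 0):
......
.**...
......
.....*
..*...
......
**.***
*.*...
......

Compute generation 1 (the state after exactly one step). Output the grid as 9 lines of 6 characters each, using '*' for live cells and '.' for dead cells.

Answer: ......
......
......
......
......
.****.
*****.
*.***.
......

Derivation:
Simulating step by step:
Generation 0 (given above): 11 live cells
Generation 1: 13 live cells
(generation 1 grid is the final answer)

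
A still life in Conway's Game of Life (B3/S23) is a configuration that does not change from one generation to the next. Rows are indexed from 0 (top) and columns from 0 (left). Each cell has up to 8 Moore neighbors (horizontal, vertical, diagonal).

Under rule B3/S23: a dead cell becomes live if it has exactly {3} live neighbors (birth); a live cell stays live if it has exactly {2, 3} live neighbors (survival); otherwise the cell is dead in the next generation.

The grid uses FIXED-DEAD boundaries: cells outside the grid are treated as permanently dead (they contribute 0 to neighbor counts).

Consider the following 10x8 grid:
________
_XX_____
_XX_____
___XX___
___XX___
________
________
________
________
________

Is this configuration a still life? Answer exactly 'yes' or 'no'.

Answer: no

Derivation:
Compute generation 1 and compare to generation 0 (given above):
Generation 1:
________
_XX_____
_X______
____X___
___XX___
________
________
________
________
________
Cell (2,2) differs: gen0=1 vs gen1=0 -> NOT a still life.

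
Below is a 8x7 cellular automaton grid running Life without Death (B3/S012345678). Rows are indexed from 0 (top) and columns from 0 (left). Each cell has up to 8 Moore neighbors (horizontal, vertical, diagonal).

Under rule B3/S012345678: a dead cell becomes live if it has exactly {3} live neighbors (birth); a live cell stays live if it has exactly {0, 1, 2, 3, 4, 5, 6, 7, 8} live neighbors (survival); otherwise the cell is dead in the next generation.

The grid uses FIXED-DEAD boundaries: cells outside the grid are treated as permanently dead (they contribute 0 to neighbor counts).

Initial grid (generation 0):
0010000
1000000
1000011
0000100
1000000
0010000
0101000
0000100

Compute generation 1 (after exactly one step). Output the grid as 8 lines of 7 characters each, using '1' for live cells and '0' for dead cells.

Answer: 0010000
1100000
1000011
0000110
1000000
0110000
0111000
0000100

Derivation:
Simulating step by step:
Generation 0 (given above): 11 live cells
Generation 1: 15 live cells
(generation 1 grid is the final answer)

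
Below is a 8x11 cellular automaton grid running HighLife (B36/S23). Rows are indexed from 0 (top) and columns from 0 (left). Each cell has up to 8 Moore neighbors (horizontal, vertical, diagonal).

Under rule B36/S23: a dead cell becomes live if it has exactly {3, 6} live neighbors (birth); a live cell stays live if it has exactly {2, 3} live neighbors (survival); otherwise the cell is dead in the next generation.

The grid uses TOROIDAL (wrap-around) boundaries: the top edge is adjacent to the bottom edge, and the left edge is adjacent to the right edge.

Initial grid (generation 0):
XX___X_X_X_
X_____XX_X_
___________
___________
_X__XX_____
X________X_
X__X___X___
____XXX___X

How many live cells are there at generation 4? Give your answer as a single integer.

Answer: 30

Derivation:
Simulating step by step:
Generation 0 (given above): 21 live cells
Generation 1: 24 live cells
XX__X_XX_X_
XX____XX___
___________
___________
___________
XX__X_____X
X___XXX____
_X__XX_XX_X
Generation 2: 25 live cells
__X_X____X_
XX___XXXX_X
___________
___________
X__________
XX__X_____X
___X__XX_X_
_X_X__X_XXX
Generation 3: 31 live cells
__XXX______
XX___XXXXXX
X_____XX___
___________
XX________X
XX________X
_X_XXXXX___
___XXXX___X
Generation 4: 30 live cells
_XX__X__X__
XXXXXX__XXX
XX___X___X_
_X________X
_X________X
____XXX___X
_X_X___X__X
_______X___
Population at generation 4: 30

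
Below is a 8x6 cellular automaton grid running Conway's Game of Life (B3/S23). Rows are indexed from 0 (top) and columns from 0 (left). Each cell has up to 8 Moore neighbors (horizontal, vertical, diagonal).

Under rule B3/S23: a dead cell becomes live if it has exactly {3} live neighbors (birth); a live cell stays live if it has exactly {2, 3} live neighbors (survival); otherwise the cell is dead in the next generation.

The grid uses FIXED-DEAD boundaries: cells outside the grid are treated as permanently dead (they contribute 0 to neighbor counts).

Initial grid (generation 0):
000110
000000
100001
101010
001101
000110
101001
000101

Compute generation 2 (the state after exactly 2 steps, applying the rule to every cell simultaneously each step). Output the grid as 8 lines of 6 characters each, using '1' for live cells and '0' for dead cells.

Simulating step by step:
Generation 0 (given above): 17 live cells
Generation 1: 13 live cells
000000
000010
010000
001011
011001
010001
001001
000010
Generation 2: 16 live cells
(generation 2 grid is the final answer)

Answer: 000000
000000
000111
001111
011101
010011
000011
000000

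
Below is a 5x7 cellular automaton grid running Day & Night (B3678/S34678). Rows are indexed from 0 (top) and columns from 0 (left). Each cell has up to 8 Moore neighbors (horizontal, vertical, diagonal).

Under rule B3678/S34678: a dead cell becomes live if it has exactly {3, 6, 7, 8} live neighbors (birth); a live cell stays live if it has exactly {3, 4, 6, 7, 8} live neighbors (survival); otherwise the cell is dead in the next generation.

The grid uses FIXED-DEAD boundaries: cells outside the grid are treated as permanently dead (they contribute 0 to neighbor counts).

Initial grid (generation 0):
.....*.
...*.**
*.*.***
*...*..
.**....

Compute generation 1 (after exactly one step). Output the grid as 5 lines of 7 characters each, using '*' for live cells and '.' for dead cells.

Answer: ....*.*
......*
.*..*.*
..*....
.......

Derivation:
Simulating step by step:
Generation 0 (given above): 13 live cells
Generation 1: 7 live cells
(generation 1 grid is the final answer)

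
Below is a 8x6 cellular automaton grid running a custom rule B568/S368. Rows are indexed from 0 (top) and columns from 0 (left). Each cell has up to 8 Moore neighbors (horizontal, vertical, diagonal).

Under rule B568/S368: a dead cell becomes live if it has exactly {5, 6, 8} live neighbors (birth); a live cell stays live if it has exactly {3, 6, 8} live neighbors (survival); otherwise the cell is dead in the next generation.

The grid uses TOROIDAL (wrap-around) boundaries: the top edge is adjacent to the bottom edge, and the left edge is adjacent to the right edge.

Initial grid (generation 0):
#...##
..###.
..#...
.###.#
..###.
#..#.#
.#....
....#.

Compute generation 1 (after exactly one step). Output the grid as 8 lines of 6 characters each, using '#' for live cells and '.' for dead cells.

Simulating step by step:
Generation 0 (given above): 19 live cells
Generation 1: 5 live cells
(generation 1 grid is the final answer)

Answer: ...#..
....#.
...#..
.#....
......
...#..
......
......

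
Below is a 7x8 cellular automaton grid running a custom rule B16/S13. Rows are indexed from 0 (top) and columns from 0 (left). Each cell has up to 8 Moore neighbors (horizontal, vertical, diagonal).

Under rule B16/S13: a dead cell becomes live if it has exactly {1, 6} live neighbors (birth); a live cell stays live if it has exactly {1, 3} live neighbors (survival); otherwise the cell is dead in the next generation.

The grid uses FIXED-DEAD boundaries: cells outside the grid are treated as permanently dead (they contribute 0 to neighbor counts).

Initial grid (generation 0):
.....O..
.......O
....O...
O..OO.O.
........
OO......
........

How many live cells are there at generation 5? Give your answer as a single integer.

Answer: 16

Derivation:
Simulating step by step:
Generation 0 (given above): 9 live cells
Generation 1: 15 live cells
....O..O
...O....
OOO.....
.OO....O
......OO
OOO.....
..O.....
Generation 2: 16 live cells
..O.OOO.
.....OOO
....O.OO
..O..O..
.....O..
OO...O..
........
Generation 3: 17 live cells
.O......
.OO.....
.OO....O
.O...O..
...O....
OOO..O..
..O.OOO.
Generation 4: 14 live cells
...O....
......OO
....OO..
.......O
...O....
OOO..O.O
.....O.O
Generation 5: 16 live cells
..O.OO..
..O....O
...OO...
..O.....
...O.O..
O....O.O
...O.O.O
Population at generation 5: 16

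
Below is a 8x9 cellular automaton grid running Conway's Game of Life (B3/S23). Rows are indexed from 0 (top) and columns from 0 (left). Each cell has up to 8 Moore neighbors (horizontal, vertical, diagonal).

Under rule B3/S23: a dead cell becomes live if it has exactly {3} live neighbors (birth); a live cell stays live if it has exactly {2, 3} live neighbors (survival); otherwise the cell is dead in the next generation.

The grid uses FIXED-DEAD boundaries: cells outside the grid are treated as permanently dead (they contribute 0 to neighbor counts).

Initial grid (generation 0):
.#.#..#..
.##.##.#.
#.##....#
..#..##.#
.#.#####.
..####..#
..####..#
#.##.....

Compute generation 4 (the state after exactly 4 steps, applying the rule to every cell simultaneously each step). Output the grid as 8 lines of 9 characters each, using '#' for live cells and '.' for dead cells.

Simulating step by step:
Generation 0 (given above): 35 live cells
Generation 1: 19 live cells
.#.####..
#...####.
........#
........#
.#......#
.#......#
.....#...
.##......
Generation 2: 13 live cells
...#...#.
...#...#.
.....##.#
.......##
.......##
.........
.##......
.........
Generation 3: 7 live cells
.........
....#..##
......#.#
.........
.......##
.........
.........
.........
Generation 4: 4 live cells
(generation 4 grid is the final answer)

Answer: .........
.......##
........#
........#
.........
.........
.........
.........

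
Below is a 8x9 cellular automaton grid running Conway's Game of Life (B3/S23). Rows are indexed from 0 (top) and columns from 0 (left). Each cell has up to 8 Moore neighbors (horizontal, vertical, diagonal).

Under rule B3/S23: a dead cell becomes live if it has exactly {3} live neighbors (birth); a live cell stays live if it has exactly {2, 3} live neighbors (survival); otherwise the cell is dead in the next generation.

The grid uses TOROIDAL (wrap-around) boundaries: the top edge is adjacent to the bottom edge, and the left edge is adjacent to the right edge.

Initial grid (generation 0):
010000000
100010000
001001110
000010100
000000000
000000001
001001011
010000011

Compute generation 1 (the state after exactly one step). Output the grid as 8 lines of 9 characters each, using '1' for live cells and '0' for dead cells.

Simulating step by step:
Generation 0 (given above): 17 live cells
Generation 1: 19 live cells
(generation 1 grid is the final answer)

Answer: 010000001
010001100
000110110
000000110
000000000
000000011
000000100
011000111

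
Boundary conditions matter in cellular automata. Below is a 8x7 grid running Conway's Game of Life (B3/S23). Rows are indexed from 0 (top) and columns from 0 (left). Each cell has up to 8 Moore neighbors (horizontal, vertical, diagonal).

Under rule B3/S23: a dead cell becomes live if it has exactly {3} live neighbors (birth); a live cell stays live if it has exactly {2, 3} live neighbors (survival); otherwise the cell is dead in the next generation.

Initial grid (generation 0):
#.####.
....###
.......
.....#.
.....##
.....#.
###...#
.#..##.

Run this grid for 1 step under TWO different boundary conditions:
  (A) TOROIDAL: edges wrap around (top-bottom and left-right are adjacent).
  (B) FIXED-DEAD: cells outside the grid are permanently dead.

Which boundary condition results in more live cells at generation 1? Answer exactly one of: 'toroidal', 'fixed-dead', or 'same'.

Answer: fixed-dead

Derivation:
Under TOROIDAL boundary, generation 1:
###....
......#
....#.#
.....##
....###
.#...#.
###.#.#
.......
Population = 18

Under FIXED-DEAD boundary, generation 1:
...#..#
......#
....#.#
.....##
....###
.#...#.
###.#.#
###..#.
Population = 21

Comparison: toroidal=18, fixed-dead=21 -> fixed-dead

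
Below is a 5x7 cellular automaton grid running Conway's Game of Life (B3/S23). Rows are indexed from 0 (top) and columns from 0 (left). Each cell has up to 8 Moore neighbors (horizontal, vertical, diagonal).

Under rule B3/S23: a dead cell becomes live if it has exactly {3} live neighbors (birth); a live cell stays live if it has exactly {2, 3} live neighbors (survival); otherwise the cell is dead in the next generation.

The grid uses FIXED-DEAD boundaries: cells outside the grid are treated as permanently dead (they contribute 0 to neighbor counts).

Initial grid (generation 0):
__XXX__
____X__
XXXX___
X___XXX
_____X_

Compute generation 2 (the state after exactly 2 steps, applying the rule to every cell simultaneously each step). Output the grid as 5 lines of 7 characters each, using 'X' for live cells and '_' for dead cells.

Simulating step by step:
Generation 0 (given above): 13 live cells
Generation 1: 16 live cells
___XX__
____X__
XXXX___
X_XXXXX
____XXX
Generation 2: 8 live cells
(generation 2 grid is the final answer)

Answer: ___XX__
_X__X__
X______
X_____X
______X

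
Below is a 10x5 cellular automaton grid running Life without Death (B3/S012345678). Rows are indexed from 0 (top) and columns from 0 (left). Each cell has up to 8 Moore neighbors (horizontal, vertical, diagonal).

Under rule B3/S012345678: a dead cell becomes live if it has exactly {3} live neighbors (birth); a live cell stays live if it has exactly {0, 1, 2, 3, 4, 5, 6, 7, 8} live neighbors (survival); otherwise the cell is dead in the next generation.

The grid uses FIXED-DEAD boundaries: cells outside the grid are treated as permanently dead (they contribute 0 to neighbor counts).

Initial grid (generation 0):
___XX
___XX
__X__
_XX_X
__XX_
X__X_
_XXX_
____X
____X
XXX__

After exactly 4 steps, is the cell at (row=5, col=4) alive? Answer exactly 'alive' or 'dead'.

Simulating step by step:
Generation 0 (given above): 20 live cells
Generation 1: 29 live cells
___XX
__XXX
_XX_X
_XX_X
__XXX
X__XX
_XXXX
__X_X
_X_XX
XXX__
Generation 2: 33 live cells
__XXX
_XXXX
_XX_X
_XX_X
__XXX
X__XX
_XXXX
__X_X
XX_XX
XXXX_
Generation 3: 37 live cells
_XXXX
_XXXX
XXX_X
_XX_X
__XXX
X__XX
_XXXX
X_X_X
XX_XX
XXXXX
Generation 4: 39 live cells
_XXXX
_XXXX
XXX_X
XXX_X
__XXX
X__XX
XXXXX
X_X_X
XX_XX
XXXXX

Cell (5,4) at generation 4: 1 -> alive

Answer: alive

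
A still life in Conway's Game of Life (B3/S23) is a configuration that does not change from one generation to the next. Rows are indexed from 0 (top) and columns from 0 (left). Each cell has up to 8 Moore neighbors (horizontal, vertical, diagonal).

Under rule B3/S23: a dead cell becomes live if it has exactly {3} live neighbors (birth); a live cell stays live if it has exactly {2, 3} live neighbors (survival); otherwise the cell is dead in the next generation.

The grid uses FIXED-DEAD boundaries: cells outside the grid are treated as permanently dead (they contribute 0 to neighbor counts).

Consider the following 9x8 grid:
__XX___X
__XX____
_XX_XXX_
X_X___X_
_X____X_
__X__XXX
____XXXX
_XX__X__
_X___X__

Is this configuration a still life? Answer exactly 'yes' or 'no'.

Answer: no

Derivation:
Compute generation 1 and compare to generation 0 (given above):
Generation 1:
__XX____
_____XX_
____XXX_
X_XX__XX
_XX_____
____X___
_XXXX__X
_XX_____
_XX_____
Cell (0,7) differs: gen0=1 vs gen1=0 -> NOT a still life.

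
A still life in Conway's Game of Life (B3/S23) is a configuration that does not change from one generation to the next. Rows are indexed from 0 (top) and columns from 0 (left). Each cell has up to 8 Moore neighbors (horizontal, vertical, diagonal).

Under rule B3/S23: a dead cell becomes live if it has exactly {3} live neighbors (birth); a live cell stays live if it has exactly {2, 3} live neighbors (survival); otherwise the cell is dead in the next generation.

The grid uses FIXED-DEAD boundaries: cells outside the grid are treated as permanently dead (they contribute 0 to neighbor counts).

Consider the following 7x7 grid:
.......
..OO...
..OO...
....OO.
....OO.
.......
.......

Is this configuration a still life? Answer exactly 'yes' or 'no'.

Compute generation 1 and compare to generation 0 (given above):
Generation 1:
.......
..OO...
..O....
.....O.
....OO.
.......
.......
Cell (2,3) differs: gen0=1 vs gen1=0 -> NOT a still life.

Answer: no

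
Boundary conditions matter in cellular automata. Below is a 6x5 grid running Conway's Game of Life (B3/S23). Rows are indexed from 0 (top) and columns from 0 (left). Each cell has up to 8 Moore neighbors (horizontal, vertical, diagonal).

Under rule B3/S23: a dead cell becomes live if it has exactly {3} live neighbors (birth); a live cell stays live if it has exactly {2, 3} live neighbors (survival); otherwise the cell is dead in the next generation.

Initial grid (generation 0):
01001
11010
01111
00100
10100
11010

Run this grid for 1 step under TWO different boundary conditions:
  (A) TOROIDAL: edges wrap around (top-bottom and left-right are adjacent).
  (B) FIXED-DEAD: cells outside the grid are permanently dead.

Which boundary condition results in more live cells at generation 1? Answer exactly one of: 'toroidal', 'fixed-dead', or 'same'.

Under TOROIDAL boundary, generation 1:
00010
00000
00001
10001
10111
00010
Population = 9

Under FIXED-DEAD boundary, generation 1:
11100
10000
10001
00000
10110
11100
Population = 12

Comparison: toroidal=9, fixed-dead=12 -> fixed-dead

Answer: fixed-dead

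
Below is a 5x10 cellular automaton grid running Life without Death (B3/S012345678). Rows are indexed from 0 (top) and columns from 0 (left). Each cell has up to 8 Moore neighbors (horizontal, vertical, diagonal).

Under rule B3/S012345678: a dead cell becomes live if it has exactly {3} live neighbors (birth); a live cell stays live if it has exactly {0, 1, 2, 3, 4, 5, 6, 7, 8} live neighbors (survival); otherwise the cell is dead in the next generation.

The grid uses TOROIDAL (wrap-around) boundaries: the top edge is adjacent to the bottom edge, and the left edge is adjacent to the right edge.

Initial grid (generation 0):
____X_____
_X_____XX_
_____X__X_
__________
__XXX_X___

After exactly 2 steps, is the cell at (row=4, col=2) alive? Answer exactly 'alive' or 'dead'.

Answer: alive

Derivation:
Simulating step by step:
Generation 0 (given above): 10 live cells
Generation 1: 18 live cells
__X_XX_X__
_X_____XX_
_____X_XX_
___XXX____
__XXXXX___
Generation 2: 24 live cells
_XX_XX_XX_
_X__XX_XX_
_____X_XX_
__XXXX_X__
__XXXXX___

Cell (4,2) at generation 2: 1 -> alive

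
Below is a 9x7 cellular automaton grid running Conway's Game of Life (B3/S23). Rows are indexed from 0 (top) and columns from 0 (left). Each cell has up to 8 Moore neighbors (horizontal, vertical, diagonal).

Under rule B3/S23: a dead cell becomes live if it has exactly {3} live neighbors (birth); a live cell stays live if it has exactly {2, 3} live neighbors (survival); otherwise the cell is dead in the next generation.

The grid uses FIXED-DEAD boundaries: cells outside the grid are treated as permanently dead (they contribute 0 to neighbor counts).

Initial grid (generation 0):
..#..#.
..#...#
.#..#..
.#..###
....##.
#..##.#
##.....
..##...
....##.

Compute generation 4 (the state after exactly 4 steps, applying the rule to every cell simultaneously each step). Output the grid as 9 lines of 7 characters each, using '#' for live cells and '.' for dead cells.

Answer: .......
.##....
.##....
.......
.......
....#..
.....##
....##.
.......

Derivation:
Simulating step by step:
Generation 0 (given above): 22 live cells
Generation 1: 24 live cells
.......
.###.#.
.####.#
...#..#
.......
##.##..
##..#..
.####..
...##..
Generation 2: 21 live cells
..#....
.#...#.
.#....#
...###.
..###..
#####..
.....#.
##...#.
....#..
Generation 3: 11 live cells
.......
.##....
..#...#
.....#.
.......
.#...#.
...#.#.
....##.
.......
Generation 4: 9 live cells
(generation 4 grid is the final answer)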